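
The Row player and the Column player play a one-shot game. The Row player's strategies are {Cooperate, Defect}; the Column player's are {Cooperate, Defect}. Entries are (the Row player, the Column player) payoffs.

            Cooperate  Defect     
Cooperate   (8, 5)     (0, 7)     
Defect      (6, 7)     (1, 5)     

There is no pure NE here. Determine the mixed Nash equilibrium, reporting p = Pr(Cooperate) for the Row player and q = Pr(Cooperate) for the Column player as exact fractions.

p = 1/2, q = 1/3

In a mixed NE each player is indifferent between their pure strategies, so the opponent's mix sets the indifference.
The Column player indifferent between Cooperate and Defect: p·5 + (1−p)·7 = p·7 + (1−p)·5 ⟹ 7 + (-2)p = 5 + 2p ⟹ p = 1/2.
The Row player indifferent between Cooperate and Defect: q·8 + (1−q)·0 = q·6 + (1−q)·1 ⟹ 0 + 8q = 1 + 5q ⟹ q = 1/3.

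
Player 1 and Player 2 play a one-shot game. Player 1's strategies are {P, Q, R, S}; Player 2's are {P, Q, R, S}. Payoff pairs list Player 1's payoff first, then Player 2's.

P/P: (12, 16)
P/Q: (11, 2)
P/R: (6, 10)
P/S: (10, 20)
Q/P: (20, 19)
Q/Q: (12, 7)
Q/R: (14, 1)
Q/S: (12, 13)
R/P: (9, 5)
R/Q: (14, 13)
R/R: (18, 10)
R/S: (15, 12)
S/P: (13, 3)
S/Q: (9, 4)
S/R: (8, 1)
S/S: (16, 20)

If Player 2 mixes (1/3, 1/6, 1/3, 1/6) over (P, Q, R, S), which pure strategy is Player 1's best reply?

Compute Player 1's expected payoff from each pure strategy against the given mix.
P: (1/3)·12 + (1/6)·11 + (1/3)·6 + (1/6)·10 = 19/2
Q: (1/3)·20 + (1/6)·12 + (1/3)·14 + (1/6)·12 = 46/3
R: (1/3)·9 + (1/6)·14 + (1/3)·18 + (1/6)·15 = 83/6
S: (1/3)·13 + (1/6)·9 + (1/3)·8 + (1/6)·16 = 67/6
Highest expected payoff is 46/3, from Q.

Q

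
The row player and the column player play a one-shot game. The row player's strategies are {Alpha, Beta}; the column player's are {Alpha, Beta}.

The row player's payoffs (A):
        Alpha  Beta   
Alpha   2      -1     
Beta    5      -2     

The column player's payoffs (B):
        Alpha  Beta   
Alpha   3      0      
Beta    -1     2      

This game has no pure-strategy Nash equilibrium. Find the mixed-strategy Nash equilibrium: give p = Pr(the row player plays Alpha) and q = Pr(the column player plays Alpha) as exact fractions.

Each player's mixing probability is pinned down by making the *other* player indifferent.
The column player indifferent between Alpha and Beta: p·3 + (1−p)·(-1) = p·0 + (1−p)·2 ⟹ (-1) + 4p = 2 + (-2)p ⟹ p = 1/2.
The row player indifferent between Alpha and Beta: q·2 + (1−q)·(-1) = q·5 + (1−q)·(-2) ⟹ (-1) + 3q = (-2) + 7q ⟹ q = 1/4.

p = 1/2, q = 1/4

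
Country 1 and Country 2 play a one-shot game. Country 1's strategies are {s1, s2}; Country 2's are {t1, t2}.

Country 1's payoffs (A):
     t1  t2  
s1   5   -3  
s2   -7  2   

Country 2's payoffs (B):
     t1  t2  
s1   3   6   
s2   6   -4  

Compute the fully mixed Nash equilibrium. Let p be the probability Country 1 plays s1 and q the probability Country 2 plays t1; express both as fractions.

p = 10/13, q = 5/17

In a mixed NE each player is indifferent between their pure strategies, so the opponent's mix sets the indifference.
Country 2 indifferent between t1 and t2: p·3 + (1−p)·6 = p·6 + (1−p)·(-4) ⟹ 6 + (-3)p = (-4) + 10p ⟹ p = 10/13.
Country 1 indifferent between s1 and s2: q·5 + (1−q)·(-3) = q·(-7) + (1−q)·2 ⟹ (-3) + 8q = 2 + (-9)q ⟹ q = 5/17.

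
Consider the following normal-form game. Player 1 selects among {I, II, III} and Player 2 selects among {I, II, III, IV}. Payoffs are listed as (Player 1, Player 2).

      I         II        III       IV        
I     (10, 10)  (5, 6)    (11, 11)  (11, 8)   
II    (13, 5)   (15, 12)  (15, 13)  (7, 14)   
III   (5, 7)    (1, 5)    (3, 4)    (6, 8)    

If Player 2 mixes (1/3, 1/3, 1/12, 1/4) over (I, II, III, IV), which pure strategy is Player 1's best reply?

II

Player 1's best reply maximizes expected payoff against the mix.
I: (1/3)·10 + (1/3)·5 + (1/12)·11 + (1/4)·11 = 26/3
II: (1/3)·13 + (1/3)·15 + (1/12)·15 + (1/4)·7 = 37/3
III: (1/3)·5 + (1/3)·1 + (1/12)·3 + (1/4)·6 = 15/4
Highest expected payoff is 37/3, from II.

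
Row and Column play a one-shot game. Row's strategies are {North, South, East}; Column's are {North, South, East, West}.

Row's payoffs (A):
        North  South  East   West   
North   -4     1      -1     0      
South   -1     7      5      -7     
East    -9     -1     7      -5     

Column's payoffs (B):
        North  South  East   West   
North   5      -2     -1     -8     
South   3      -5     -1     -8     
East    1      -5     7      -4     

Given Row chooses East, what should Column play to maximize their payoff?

East

With Row fixed at East, Column's payoffs are: North → 1, South → -5, East → 7, West → -4.
The maximum is 7, achieved by East.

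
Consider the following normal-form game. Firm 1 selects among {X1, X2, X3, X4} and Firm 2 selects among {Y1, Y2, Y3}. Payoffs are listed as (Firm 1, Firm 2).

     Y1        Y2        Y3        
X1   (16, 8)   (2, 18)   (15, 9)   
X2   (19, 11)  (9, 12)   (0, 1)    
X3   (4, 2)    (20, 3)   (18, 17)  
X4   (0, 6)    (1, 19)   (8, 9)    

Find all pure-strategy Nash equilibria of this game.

Find each player's best response to every opponent strategy; NE are the intersections.
Firm 1's best responses — vs Y1: X2 (payoff 19); vs Y2: X3 (payoff 20); vs Y3: X3 (payoff 18).
Firm 2's best responses — vs X1: Y2 (payoff 18); vs X2: Y2 (payoff 12); vs X3: Y3 (payoff 17); vs X4: Y2 (payoff 19).
The only mutual best response is (X3, Y3); neither player gains by switching there.

(X3, Y3)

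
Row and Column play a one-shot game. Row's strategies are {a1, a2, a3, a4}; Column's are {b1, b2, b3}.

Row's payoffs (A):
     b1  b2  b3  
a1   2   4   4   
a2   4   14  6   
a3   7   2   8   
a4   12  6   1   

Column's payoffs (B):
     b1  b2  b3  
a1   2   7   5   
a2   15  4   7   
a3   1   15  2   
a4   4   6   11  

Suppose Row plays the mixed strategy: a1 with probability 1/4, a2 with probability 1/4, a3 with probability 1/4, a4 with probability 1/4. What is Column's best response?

b2

Column's best reply maximizes expected payoff against the mix.
b1: (1/4)·2 + (1/4)·15 + (1/4)·1 + (1/4)·4 = 11/2
b2: (1/4)·7 + (1/4)·4 + (1/4)·15 + (1/4)·6 = 8
b3: (1/4)·5 + (1/4)·7 + (1/4)·2 + (1/4)·11 = 25/4
Highest expected payoff is 8, from b2.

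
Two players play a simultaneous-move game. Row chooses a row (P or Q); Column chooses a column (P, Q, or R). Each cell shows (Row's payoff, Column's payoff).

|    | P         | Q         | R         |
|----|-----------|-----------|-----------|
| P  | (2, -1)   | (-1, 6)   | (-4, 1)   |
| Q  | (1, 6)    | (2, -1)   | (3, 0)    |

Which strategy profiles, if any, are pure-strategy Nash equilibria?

Check mutual best responses: a cell is a NE iff neither player can gain by unilaterally deviating.
Row's best responses — vs P: P (payoff 2); vs Q: Q (payoff 2); vs R: Q (payoff 3).
Column's best responses — vs P: Q (payoff 6); vs Q: P (payoff 6).
No cell has both players best-responding. For instance, Row's best reply to R is Q, but against Q Column prefers P over R.

There is no pure-strategy Nash equilibrium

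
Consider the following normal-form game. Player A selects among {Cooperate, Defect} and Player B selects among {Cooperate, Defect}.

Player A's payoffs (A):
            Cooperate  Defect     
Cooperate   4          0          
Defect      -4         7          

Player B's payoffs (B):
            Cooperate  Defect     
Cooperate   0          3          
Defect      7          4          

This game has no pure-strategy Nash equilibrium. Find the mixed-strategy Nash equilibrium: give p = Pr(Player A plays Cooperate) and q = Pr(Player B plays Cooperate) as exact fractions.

p = 1/2, q = 7/15

In a mixed NE each player is indifferent between their pure strategies, so the opponent's mix sets the indifference.
Player B indifferent between Cooperate and Defect: p·0 + (1−p)·7 = p·3 + (1−p)·4 ⟹ 7 + (-7)p = 4 + (-1)p ⟹ p = 1/2.
Player A indifferent between Cooperate and Defect: q·4 + (1−q)·0 = q·(-4) + (1−q)·7 ⟹ 0 + 4q = 7 + (-11)q ⟹ q = 7/15.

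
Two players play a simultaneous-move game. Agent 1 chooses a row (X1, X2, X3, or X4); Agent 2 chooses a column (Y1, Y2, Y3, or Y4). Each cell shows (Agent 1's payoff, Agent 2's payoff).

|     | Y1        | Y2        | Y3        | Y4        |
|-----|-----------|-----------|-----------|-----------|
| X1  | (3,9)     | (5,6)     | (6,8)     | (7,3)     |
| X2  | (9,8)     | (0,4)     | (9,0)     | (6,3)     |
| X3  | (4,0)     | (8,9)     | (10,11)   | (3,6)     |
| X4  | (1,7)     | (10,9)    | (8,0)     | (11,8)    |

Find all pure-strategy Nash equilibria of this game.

(X2, Y1), (X3, Y3), and (X4, Y2)

Find each player's best response to every opponent strategy; NE are the intersections.
Agent 1's best responses — vs Y1: X2 (payoff 9); vs Y2: X4 (payoff 10); vs Y3: X3 (payoff 10); vs Y4: X4 (payoff 11).
Agent 2's best responses — vs X1: Y1 (payoff 9); vs X2: Y1 (payoff 8); vs X3: Y3 (payoff 11); vs X4: Y2 (payoff 9).
Mutual best responses occur at (X2, Y1), (X3, Y3), and (X4, Y2); at each, neither player gains by switching.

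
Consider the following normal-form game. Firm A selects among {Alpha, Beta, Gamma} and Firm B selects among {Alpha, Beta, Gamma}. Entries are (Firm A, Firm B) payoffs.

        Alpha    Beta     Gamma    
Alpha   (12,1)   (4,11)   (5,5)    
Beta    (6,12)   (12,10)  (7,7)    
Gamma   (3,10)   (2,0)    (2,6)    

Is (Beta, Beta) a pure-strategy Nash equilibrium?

Holding Firm B at Beta: Firm A gets 12 from Beta, versus 4 from Alpha, 2 from Gamma. No profitable deviation for Firm A.
Holding Firm A at Beta: Firm B gets 10 from Beta but could get 12 by switching to Alpha. Firm B has a profitable deviation.

No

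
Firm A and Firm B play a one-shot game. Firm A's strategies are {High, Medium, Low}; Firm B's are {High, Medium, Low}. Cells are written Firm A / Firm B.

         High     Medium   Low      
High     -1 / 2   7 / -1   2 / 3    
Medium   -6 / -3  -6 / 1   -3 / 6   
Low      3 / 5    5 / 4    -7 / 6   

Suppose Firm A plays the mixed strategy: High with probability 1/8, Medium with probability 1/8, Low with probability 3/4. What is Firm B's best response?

Compute Firm B's expected payoff from each pure strategy against the given mix.
High: (1/8)·2 + (1/8)·(-3) + (3/4)·5 = 29/8
Medium: (1/8)·(-1) + (1/8)·1 + (3/4)·4 = 3
Low: (1/8)·3 + (1/8)·6 + (3/4)·6 = 45/8
Highest expected payoff is 45/8, from Low.

Low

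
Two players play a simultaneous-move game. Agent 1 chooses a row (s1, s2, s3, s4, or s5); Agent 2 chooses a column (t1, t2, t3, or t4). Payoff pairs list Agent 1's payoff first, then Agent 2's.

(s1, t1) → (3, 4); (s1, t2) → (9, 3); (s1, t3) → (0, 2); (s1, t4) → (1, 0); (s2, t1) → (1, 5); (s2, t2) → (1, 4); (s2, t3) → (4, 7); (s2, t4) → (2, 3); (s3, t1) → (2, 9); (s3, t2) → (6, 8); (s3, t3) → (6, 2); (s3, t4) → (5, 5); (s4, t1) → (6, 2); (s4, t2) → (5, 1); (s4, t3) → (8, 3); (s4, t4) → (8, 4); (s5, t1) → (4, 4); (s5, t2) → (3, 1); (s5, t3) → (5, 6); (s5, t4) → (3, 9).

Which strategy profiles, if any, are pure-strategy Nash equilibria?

Check mutual best responses: a cell is a NE iff neither player can gain by unilaterally deviating.
Agent 1's best responses — vs t1: s4 (payoff 6); vs t2: s1 (payoff 9); vs t3: s4 (payoff 8); vs t4: s4 (payoff 8).
Agent 2's best responses — vs s1: t1 (payoff 4); vs s2: t3 (payoff 7); vs s3: t1 (payoff 9); vs s4: t4 (payoff 4); vs s5: t4 (payoff 9).
The only mutual best response is (s4, t4); neither player gains by switching there.

(s4, t4)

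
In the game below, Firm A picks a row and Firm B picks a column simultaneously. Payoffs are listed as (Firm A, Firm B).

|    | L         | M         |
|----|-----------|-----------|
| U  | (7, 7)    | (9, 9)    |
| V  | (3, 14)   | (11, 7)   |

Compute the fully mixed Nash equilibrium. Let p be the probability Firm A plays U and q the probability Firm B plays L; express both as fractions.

In a mixed NE each player is indifferent between their pure strategies, so the opponent's mix sets the indifference.
Firm B indifferent between L and M: p·7 + (1−p)·14 = p·9 + (1−p)·7 ⟹ 14 + (-7)p = 7 + 2p ⟹ p = 7/9.
Firm A indifferent between U and V: q·7 + (1−q)·9 = q·3 + (1−q)·11 ⟹ 9 + (-2)q = 11 + (-8)q ⟹ q = 1/3.

p = 7/9, q = 1/3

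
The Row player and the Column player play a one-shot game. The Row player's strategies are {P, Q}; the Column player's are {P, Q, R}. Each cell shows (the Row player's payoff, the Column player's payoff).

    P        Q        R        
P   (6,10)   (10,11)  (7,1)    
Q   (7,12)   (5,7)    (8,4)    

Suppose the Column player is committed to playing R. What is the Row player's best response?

Q

With the Column player fixed at R, the Row player's payoffs are: P → 7, Q → 8.
The maximum is 8, achieved by Q.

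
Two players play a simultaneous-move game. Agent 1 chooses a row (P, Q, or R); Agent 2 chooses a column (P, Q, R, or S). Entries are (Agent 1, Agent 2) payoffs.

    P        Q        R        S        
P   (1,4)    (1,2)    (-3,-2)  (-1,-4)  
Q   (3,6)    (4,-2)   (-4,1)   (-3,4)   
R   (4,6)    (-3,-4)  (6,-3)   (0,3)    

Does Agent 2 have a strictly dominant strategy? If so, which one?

P

A strategy is strictly dominant if it gives Agent 2 a strictly higher payoff than every other strategy, against every choice by the opponent.
P strictly dominates: vs P: 4 > each of {2, -2, -4}; vs Q: 6 > each of {-2, 1, 4}; vs R: 6 > each of {-4, -3, 3}.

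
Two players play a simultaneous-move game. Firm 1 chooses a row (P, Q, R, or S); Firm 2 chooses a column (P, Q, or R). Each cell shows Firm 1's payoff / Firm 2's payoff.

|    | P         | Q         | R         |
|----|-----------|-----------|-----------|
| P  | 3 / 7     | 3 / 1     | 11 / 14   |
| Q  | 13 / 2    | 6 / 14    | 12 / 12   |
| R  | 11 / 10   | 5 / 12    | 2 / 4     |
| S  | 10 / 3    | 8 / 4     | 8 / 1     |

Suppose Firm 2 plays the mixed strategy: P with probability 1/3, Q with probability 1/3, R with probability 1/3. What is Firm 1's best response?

Firm 1's best reply maximizes expected payoff against the mix.
P: (1/3)·3 + (1/3)·3 + (1/3)·11 = 17/3
Q: (1/3)·13 + (1/3)·6 + (1/3)·12 = 31/3
R: (1/3)·11 + (1/3)·5 + (1/3)·2 = 6
S: (1/3)·10 + (1/3)·8 + (1/3)·8 = 26/3
Highest expected payoff is 31/3, from Q.

Q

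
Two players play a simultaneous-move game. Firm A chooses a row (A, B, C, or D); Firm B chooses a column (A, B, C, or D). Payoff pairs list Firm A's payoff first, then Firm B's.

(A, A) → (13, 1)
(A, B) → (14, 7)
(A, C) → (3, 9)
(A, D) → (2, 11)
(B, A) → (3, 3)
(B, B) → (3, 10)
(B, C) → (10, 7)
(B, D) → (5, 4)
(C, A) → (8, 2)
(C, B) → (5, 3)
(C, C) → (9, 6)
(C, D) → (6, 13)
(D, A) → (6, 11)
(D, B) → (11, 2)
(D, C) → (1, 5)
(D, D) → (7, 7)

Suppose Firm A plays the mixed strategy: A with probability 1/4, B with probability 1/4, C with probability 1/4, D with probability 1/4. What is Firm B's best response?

Firm B's best reply maximizes expected payoff against the mix.
A: (1/4)·1 + (1/4)·3 + (1/4)·2 + (1/4)·11 = 17/4
B: (1/4)·7 + (1/4)·10 + (1/4)·3 + (1/4)·2 = 11/2
C: (1/4)·9 + (1/4)·7 + (1/4)·6 + (1/4)·5 = 27/4
D: (1/4)·11 + (1/4)·4 + (1/4)·13 + (1/4)·7 = 35/4
Highest expected payoff is 35/4, from D.

D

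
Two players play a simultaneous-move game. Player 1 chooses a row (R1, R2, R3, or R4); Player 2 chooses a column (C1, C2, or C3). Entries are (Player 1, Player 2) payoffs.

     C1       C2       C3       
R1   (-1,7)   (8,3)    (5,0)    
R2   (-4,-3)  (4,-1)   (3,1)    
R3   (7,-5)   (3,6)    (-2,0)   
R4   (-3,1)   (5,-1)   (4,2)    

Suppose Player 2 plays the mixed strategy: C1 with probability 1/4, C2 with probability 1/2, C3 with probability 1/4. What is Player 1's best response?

Compute Player 1's expected payoff from each pure strategy against the given mix.
R1: (1/4)·(-1) + (1/2)·8 + (1/4)·5 = 5
R2: (1/4)·(-4) + (1/2)·4 + (1/4)·3 = 7/4
R3: (1/4)·7 + (1/2)·3 + (1/4)·(-2) = 11/4
R4: (1/4)·(-3) + (1/2)·5 + (1/4)·4 = 11/4
Highest expected payoff is 5, from R1.

R1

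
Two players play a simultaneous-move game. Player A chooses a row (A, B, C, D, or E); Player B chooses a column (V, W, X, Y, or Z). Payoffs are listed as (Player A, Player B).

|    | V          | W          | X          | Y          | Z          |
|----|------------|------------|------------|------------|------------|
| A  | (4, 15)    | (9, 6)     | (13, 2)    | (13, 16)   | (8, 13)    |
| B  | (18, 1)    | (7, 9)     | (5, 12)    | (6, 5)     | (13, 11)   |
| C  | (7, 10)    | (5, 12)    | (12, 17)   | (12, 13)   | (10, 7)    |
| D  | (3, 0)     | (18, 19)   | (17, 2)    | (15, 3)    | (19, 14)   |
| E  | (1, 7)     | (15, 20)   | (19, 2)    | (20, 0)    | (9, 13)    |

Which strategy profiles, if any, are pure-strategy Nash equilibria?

Find each player's best response to every opponent strategy; NE are the intersections.
Player A's best responses — vs V: B (payoff 18); vs W: D (payoff 18); vs X: E (payoff 19); vs Y: E (payoff 20); vs Z: D (payoff 19).
Player B's best responses — vs A: Y (payoff 16); vs B: X (payoff 12); vs C: X (payoff 17); vs D: W (payoff 19); vs E: W (payoff 20).
The only mutual best response is (D, W); neither player gains by switching there.

(D, W)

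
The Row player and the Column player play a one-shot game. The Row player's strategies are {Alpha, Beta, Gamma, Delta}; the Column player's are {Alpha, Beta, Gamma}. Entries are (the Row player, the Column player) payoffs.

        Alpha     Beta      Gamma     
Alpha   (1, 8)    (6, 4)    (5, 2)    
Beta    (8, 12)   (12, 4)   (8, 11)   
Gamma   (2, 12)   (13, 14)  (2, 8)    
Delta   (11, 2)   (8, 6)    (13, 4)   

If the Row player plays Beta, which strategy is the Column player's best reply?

Alpha

With the Row player fixed at Beta, the Column player's payoffs are: Alpha → 12, Beta → 4, Gamma → 11.
The maximum is 12, achieved by Alpha.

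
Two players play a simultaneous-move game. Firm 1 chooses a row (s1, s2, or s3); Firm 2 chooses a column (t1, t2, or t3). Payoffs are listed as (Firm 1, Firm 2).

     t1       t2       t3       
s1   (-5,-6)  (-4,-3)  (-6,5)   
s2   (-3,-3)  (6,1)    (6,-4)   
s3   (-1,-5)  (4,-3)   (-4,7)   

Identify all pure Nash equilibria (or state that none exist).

Find each player's best response to every opponent strategy; NE are the intersections.
Firm 1's best responses — vs t1: s3 (payoff -1); vs t2: s2 (payoff 6); vs t3: s2 (payoff 6).
Firm 2's best responses — vs s1: t3 (payoff 5); vs s2: t2 (payoff 1); vs s3: t3 (payoff 7).
The only mutual best response is (s2, t2); neither player gains by switching there.

(s2, t2)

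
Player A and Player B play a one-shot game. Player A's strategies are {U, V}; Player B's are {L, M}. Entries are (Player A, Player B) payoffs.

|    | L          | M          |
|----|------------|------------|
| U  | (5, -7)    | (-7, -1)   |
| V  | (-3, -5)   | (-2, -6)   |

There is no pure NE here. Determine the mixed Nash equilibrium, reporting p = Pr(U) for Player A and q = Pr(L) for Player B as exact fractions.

Each player's mixing probability is pinned down by making the *other* player indifferent.
Player B indifferent between L and M: p·(-7) + (1−p)·(-5) = p·(-1) + (1−p)·(-6) ⟹ (-5) + (-2)p = (-6) + 5p ⟹ p = 1/7.
Player A indifferent between U and V: q·5 + (1−q)·(-7) = q·(-3) + (1−q)·(-2) ⟹ (-7) + 12q = (-2) + (-1)q ⟹ q = 5/13.

p = 1/7, q = 5/13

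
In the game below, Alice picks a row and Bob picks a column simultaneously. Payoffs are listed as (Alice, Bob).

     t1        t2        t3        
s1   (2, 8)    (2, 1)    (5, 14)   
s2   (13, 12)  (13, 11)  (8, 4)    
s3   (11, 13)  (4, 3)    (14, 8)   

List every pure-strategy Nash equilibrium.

Find each player's best response to every opponent strategy; NE are the intersections.
Alice's best responses — vs t1: s2 (payoff 13); vs t2: s2 (payoff 13); vs t3: s3 (payoff 14).
Bob's best responses — vs s1: t3 (payoff 14); vs s2: t1 (payoff 12); vs s3: t1 (payoff 13).
The only mutual best response is (s2, t1); neither player gains by switching there.

(s2, t1)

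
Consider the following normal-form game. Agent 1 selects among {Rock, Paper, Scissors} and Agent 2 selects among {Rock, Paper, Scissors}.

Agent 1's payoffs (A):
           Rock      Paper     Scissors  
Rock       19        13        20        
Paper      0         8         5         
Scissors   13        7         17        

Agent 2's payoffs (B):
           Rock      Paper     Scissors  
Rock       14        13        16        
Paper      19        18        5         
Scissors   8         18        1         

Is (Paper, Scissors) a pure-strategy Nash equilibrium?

Holding Agent 2 at Scissors: Agent 1 gets 5 from Paper but could get 20 by switching to Rock. Agent 1 has a profitable deviation.

No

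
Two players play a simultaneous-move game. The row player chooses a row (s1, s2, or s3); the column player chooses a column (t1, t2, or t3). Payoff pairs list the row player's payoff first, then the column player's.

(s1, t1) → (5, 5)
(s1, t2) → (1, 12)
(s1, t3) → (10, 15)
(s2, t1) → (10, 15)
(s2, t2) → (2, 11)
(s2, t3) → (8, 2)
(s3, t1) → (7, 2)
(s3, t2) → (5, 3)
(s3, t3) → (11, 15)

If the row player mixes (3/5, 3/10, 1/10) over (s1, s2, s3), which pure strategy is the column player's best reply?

The column player's best reply maximizes expected payoff against the mix.
t1: (3/5)·5 + (3/10)·15 + (1/10)·2 = 77/10
t2: (3/5)·12 + (3/10)·11 + (1/10)·3 = 54/5
t3: (3/5)·15 + (3/10)·2 + (1/10)·15 = 111/10
Highest expected payoff is 111/10, from t3.

t3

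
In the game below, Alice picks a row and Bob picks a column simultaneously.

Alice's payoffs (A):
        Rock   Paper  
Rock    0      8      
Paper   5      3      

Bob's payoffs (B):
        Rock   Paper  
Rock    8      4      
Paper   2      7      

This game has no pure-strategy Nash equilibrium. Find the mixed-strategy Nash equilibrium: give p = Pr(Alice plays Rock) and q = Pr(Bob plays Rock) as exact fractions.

In a mixed NE each player is indifferent between their pure strategies, so the opponent's mix sets the indifference.
Bob indifferent between Rock and Paper: p·8 + (1−p)·2 = p·4 + (1−p)·7 ⟹ 2 + 6p = 7 + (-3)p ⟹ p = 5/9.
Alice indifferent between Rock and Paper: q·0 + (1−q)·8 = q·5 + (1−q)·3 ⟹ 8 + (-8)q = 3 + 2q ⟹ q = 1/2.

p = 5/9, q = 1/2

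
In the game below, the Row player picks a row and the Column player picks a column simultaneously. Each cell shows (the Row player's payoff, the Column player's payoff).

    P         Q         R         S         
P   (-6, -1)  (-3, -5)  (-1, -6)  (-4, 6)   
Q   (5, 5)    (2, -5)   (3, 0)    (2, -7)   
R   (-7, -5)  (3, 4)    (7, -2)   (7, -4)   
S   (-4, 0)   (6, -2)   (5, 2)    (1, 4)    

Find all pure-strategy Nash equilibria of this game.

Check mutual best responses: a cell is a NE iff neither player can gain by unilaterally deviating.
The Row player's best responses — vs P: Q (payoff 5); vs Q: S (payoff 6); vs R: R (payoff 7); vs S: R (payoff 7).
The Column player's best responses — vs P: S (payoff 6); vs Q: P (payoff 5); vs R: Q (payoff 4); vs S: S (payoff 4).
The only mutual best response is (Q, P); neither player gains by switching there.

(Q, P)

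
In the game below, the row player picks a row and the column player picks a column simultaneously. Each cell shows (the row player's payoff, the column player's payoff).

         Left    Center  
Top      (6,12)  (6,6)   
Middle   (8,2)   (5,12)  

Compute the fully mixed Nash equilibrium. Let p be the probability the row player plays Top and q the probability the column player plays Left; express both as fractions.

p = 5/8, q = 1/3

In a mixed NE each player is indifferent between their pure strategies, so the opponent's mix sets the indifference.
The column player indifferent between Left and Center: p·12 + (1−p)·2 = p·6 + (1−p)·12 ⟹ 2 + 10p = 12 + (-6)p ⟹ p = 5/8.
The row player indifferent between Top and Middle: q·6 + (1−q)·6 = q·8 + (1−q)·5 ⟹ 6 + 0q = 5 + 3q ⟹ q = 1/3.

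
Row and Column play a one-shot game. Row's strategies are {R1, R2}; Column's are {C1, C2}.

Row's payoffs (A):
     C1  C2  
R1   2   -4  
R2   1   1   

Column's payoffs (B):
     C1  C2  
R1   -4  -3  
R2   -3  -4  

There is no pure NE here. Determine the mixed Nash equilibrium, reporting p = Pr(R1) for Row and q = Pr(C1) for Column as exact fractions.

p = 1/2, q = 5/6

Each player's mixing probability is pinned down by making the *other* player indifferent.
Column indifferent between C1 and C2: p·(-4) + (1−p)·(-3) = p·(-3) + (1−p)·(-4) ⟹ (-3) + (-1)p = (-4) + 1p ⟹ p = 1/2.
Row indifferent between R1 and R2: q·2 + (1−q)·(-4) = q·1 + (1−q)·1 ⟹ (-4) + 6q = 1 + 0q ⟹ q = 5/6.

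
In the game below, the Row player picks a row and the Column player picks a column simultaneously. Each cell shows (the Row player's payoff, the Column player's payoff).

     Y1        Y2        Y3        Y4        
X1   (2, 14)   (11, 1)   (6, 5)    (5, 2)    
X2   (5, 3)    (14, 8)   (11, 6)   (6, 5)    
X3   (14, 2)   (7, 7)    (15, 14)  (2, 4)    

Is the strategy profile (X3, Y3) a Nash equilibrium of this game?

Holding the Column player at Y3: the Row player gets 15 from X3, versus 6 from X1, 11 from X2. No profitable deviation for the Row player.
Holding the Row player at X3: the Column player gets 14 from Y3, versus 2 from Y1, 7 from Y2, 4 from Y4. No profitable deviation for the Column player either.

Yes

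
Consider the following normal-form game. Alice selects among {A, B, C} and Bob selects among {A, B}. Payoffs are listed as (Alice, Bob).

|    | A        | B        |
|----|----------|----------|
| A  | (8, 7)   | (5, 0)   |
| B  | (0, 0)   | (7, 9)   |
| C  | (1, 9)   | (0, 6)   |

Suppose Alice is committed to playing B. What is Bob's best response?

B

With Alice fixed at B, Bob's payoffs are: A → 0, B → 9.
The maximum is 9, achieved by B.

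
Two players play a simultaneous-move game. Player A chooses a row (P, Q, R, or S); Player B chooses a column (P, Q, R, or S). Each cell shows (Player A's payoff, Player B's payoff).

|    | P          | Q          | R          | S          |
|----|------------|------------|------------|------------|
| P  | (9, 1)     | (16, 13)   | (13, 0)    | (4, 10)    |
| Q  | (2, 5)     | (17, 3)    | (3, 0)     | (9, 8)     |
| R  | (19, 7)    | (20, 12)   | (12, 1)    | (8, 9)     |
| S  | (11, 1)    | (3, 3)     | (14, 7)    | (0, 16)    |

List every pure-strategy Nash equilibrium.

(Q, S) and (R, Q)

A profile is a Nash equilibrium when each player is best-responding to the other.
Player A's best responses — vs P: R (payoff 19); vs Q: R (payoff 20); vs R: S (payoff 14); vs S: Q (payoff 9).
Player B's best responses — vs P: Q (payoff 13); vs Q: S (payoff 8); vs R: Q (payoff 12); vs S: S (payoff 16).
Mutual best responses occur at (Q, S) and (R, Q); at each, neither player gains by switching.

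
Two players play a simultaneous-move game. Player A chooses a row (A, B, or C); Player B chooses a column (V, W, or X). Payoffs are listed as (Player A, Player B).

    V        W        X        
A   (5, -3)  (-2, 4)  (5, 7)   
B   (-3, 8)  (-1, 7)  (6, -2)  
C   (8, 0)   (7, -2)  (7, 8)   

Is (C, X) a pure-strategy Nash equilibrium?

Yes

Holding Player B at X: Player A gets 7 from C, versus 5 from A, 6 from B. No profitable deviation for Player A.
Holding Player A at C: Player B gets 8 from X, versus 0 from V, -2 from W. No profitable deviation for Player B either.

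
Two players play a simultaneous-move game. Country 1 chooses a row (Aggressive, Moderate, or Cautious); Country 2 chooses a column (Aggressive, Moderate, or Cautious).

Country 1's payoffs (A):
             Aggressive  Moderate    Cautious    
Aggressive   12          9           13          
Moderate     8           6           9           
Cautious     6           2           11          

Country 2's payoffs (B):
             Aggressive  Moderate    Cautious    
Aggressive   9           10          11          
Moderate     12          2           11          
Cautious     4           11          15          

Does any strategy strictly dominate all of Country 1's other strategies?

Aggressive

Check whether one of Country 1's strategies beats all alternatives regardless of what the opponent does.
Aggressive strictly dominates: vs Aggressive: 12 > each of {8, 6}; vs Moderate: 9 > each of {6, 2}; vs Cautious: 13 > each of {9, 11}.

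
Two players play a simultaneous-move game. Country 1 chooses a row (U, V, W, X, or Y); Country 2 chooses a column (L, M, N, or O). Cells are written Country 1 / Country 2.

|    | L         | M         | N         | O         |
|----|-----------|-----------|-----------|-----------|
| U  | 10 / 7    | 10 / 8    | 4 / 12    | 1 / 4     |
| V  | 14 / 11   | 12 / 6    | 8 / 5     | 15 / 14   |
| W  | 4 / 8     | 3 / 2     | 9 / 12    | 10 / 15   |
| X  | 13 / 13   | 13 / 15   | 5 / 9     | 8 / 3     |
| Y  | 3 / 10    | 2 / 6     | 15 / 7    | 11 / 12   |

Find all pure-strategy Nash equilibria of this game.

(V, O) and (X, M)

Check mutual best responses: a cell is a NE iff neither player can gain by unilaterally deviating.
Country 1's best responses — vs L: V (payoff 14); vs M: X (payoff 13); vs N: Y (payoff 15); vs O: V (payoff 15).
Country 2's best responses — vs U: N (payoff 12); vs V: O (payoff 14); vs W: O (payoff 15); vs X: M (payoff 15); vs Y: O (payoff 12).
Mutual best responses occur at (V, O) and (X, M); at each, neither player gains by switching.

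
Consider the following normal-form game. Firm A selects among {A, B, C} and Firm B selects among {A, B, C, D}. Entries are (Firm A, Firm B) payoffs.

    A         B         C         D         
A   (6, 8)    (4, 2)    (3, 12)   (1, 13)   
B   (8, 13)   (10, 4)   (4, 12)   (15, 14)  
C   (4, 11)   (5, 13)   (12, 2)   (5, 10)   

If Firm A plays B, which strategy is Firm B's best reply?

D

With Firm A fixed at B, Firm B's payoffs are: A → 13, B → 4, C → 12, D → 14.
The maximum is 14, achieved by D.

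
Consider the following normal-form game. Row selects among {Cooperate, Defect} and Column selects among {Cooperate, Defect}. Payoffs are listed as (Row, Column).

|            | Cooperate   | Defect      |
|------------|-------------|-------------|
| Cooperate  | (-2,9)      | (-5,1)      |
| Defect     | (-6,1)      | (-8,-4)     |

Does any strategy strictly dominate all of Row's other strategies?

A strategy is strictly dominant if it gives Row a strictly higher payoff than every other strategy, against every choice by the opponent.
Cooperate strictly dominates: vs Cooperate: -2 > -6; vs Defect: -5 > -8.

Cooperate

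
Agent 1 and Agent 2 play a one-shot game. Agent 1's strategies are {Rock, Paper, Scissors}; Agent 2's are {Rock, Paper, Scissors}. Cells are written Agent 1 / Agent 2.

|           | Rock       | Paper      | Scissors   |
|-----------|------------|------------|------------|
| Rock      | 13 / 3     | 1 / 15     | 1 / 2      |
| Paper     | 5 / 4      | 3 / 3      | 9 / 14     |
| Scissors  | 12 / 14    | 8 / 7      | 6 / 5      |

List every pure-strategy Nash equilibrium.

(Paper, Scissors)

A profile is a Nash equilibrium when each player is best-responding to the other.
Agent 1's best responses — vs Rock: Rock (payoff 13); vs Paper: Scissors (payoff 8); vs Scissors: Paper (payoff 9).
Agent 2's best responses — vs Rock: Paper (payoff 15); vs Paper: Scissors (payoff 14); vs Scissors: Rock (payoff 14).
The only mutual best response is (Paper, Scissors); neither player gains by switching there.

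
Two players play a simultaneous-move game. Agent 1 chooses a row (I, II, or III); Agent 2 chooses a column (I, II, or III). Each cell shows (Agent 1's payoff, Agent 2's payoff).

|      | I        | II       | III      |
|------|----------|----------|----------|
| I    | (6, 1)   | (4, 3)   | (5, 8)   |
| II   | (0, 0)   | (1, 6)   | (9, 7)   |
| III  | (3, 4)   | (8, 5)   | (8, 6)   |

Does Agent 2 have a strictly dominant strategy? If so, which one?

III

A strategy is strictly dominant if it gives Agent 2 a strictly higher payoff than every other strategy, against every choice by the opponent.
III strictly dominates: vs I: 8 > each of {1, 3}; vs II: 7 > each of {0, 6}; vs III: 6 > each of {4, 5}.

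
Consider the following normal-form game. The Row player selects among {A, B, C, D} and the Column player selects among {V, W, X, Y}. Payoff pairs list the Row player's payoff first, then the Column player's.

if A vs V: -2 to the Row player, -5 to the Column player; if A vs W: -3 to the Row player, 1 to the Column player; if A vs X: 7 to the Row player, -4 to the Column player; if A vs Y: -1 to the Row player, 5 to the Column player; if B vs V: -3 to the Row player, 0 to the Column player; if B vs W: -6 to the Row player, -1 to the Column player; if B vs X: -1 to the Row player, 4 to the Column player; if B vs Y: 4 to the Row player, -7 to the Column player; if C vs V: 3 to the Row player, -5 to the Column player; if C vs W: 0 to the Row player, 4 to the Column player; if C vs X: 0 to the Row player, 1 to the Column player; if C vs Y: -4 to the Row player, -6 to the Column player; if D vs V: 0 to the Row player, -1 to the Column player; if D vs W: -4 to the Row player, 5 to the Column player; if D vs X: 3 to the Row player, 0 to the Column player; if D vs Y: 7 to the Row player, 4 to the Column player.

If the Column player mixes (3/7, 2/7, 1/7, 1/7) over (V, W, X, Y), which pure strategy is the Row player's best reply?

C

The Row player's best reply maximizes expected payoff against the mix.
A: (3/7)·(-2) + (2/7)·(-3) + (1/7)·7 + (1/7)·(-1) = -6/7
B: (3/7)·(-3) + (2/7)·(-6) + (1/7)·(-1) + (1/7)·4 = -18/7
C: (3/7)·3 + (2/7)·0 + (1/7)·0 + (1/7)·(-4) = 5/7
D: (3/7)·0 + (2/7)·(-4) + (1/7)·3 + (1/7)·7 = 2/7
Highest expected payoff is 5/7, from C.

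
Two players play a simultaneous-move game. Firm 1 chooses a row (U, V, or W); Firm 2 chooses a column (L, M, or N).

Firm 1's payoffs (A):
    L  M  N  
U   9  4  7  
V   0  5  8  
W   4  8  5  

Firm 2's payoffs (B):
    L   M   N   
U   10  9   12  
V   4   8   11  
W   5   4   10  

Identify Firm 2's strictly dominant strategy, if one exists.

Check whether one of Firm 2's strategies beats all alternatives regardless of what the opponent does.
N strictly dominates: vs U: 12 > each of {10, 9}; vs V: 11 > each of {4, 8}; vs W: 10 > each of {5, 4}.

N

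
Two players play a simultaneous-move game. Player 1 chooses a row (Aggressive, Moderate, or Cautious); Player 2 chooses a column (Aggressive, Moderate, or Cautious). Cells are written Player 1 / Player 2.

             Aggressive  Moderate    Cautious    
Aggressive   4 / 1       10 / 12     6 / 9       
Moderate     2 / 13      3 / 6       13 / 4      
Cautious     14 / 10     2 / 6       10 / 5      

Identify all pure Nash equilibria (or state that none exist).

(Aggressive, Moderate) and (Cautious, Aggressive)

Find each player's best response to every opponent strategy; NE are the intersections.
Player 1's best responses — vs Aggressive: Cautious (payoff 14); vs Moderate: Aggressive (payoff 10); vs Cautious: Moderate (payoff 13).
Player 2's best responses — vs Aggressive: Moderate (payoff 12); vs Moderate: Aggressive (payoff 13); vs Cautious: Aggressive (payoff 10).
Mutual best responses occur at (Aggressive, Moderate) and (Cautious, Aggressive); at each, neither player gains by switching.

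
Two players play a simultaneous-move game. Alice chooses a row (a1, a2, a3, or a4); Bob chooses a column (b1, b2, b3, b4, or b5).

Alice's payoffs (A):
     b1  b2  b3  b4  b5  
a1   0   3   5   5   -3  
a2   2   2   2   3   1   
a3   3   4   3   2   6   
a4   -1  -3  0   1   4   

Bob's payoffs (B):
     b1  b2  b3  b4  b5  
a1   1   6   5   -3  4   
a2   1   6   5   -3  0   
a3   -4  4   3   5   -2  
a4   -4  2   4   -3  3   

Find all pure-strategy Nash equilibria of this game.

None

Find each player's best response to every opponent strategy; NE are the intersections.
Alice's best responses — vs b1: a3 (payoff 3); vs b2: a3 (payoff 4); vs b3: a1 (payoff 5); vs b4: a1 (payoff 5); vs b5: a3 (payoff 6).
Bob's best responses — vs a1: b2 (payoff 6); vs a2: b2 (payoff 6); vs a3: b4 (payoff 5); vs a4: b3 (payoff 4).
No cell has both players best-responding. For instance, Alice's best reply to b2 is a3, but against a3 Bob prefers b4 over b2.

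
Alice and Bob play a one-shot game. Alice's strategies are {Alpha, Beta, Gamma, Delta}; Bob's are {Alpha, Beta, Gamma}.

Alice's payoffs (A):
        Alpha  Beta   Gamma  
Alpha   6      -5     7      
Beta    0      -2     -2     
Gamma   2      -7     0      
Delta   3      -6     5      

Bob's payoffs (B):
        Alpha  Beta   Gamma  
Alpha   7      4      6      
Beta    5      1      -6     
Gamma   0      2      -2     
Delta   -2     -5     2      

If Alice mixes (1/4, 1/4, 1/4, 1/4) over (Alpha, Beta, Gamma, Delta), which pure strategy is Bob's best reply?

Compute Bob's expected payoff from each pure strategy against the given mix.
Alpha: (1/4)·7 + (1/4)·5 + (1/4)·0 + (1/4)·(-2) = 5/2
Beta: (1/4)·4 + (1/4)·1 + (1/4)·2 + (1/4)·(-5) = 1/2
Gamma: (1/4)·6 + (1/4)·(-6) + (1/4)·(-2) + (1/4)·2 = 0
Highest expected payoff is 5/2, from Alpha.

Alpha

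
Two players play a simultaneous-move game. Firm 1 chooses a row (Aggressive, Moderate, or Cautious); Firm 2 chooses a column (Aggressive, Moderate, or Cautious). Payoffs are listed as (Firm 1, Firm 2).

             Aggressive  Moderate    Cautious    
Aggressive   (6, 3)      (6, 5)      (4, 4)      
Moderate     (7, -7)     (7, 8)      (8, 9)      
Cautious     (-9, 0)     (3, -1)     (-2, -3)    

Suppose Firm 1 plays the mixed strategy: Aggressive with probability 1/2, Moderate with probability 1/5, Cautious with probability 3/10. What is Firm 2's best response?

Compute Firm 2's expected payoff from each pure strategy against the given mix.
Aggressive: (1/2)·3 + (1/5)·(-7) + (3/10)·0 = 1/10
Moderate: (1/2)·5 + (1/5)·8 + (3/10)·(-1) = 19/5
Cautious: (1/2)·4 + (1/5)·9 + (3/10)·(-3) = 29/10
Highest expected payoff is 19/5, from Moderate.

Moderate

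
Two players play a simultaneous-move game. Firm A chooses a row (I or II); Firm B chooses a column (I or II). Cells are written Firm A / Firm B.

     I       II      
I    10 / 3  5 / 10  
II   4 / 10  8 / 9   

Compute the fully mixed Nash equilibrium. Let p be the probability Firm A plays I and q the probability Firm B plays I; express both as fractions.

In a mixed NE each player is indifferent between their pure strategies, so the opponent's mix sets the indifference.
Firm B indifferent between I and II: p·3 + (1−p)·10 = p·10 + (1−p)·9 ⟹ 10 + (-7)p = 9 + 1p ⟹ p = 1/8.
Firm A indifferent between I and II: q·10 + (1−q)·5 = q·4 + (1−q)·8 ⟹ 5 + 5q = 8 + (-4)q ⟹ q = 1/3.

p = 1/8, q = 1/3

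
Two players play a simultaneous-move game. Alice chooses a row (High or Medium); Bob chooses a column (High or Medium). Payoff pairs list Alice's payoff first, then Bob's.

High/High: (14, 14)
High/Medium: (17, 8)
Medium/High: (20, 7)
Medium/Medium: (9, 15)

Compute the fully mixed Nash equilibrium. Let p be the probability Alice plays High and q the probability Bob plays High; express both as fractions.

p = 4/7, q = 4/7

Each player's mixing probability is pinned down by making the *other* player indifferent.
Bob indifferent between High and Medium: p·14 + (1−p)·7 = p·8 + (1−p)·15 ⟹ 7 + 7p = 15 + (-7)p ⟹ p = 4/7.
Alice indifferent between High and Medium: q·14 + (1−q)·17 = q·20 + (1−q)·9 ⟹ 17 + (-3)q = 9 + 11q ⟹ q = 4/7.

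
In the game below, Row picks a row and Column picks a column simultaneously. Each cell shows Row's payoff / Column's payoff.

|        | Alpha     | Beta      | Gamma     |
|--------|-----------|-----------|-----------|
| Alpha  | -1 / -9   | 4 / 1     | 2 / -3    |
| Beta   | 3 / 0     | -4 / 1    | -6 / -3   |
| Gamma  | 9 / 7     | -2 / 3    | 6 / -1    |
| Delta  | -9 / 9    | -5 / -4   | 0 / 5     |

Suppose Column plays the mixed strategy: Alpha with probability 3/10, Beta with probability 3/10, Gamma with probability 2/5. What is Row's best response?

Gamma

Row's best reply maximizes expected payoff against the mix.
Alpha: (3/10)·(-1) + (3/10)·4 + (2/5)·2 = 17/10
Beta: (3/10)·3 + (3/10)·(-4) + (2/5)·(-6) = -27/10
Gamma: (3/10)·9 + (3/10)·(-2) + (2/5)·6 = 9/2
Delta: (3/10)·(-9) + (3/10)·(-5) + (2/5)·0 = -21/5
Highest expected payoff is 9/2, from Gamma.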